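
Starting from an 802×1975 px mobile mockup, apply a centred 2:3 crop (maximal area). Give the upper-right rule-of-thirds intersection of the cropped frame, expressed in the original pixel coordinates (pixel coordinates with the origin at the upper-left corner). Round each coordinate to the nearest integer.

802/1975 < 2/3, so the 2:3 crop keeps the full width 802 and trims height to 802 × 3/2 = 1203.00 px.
Top offset = (1975 − 1203.00)/2 = 386.00 px; left offset = 0.
Upper-right is two-thirds across and one-third down within the crop:
x = 0.00 + 2 × 802.00/3 ≈ 535; y = 386.00 + 1 × 1203.00/3 ≈ 787.

(535, 787)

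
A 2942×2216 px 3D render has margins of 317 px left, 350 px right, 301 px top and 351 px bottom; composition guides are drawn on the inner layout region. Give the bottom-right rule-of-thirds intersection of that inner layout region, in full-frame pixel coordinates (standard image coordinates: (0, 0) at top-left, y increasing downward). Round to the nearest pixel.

x = 1834 px, y = 1344 px

Content width = 2942 − 317 − 350 = 2275 px; content height = 2216 − 301 − 351 = 1564 px.
Bottom-right is two-thirds across and two-thirds down within the inner layout region.
x = 317 + 2 × 2275/3 = 317 + 1516.67 ≈ 1834
y = 301 + 2 × 1564/3 = 301 + 1042.67 ≈ 1344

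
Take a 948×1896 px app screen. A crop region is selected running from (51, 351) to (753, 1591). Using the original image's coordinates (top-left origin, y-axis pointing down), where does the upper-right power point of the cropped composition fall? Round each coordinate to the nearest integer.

(519, 764)

Crop width = 753 − 51 = 702 px; one third is 234.00 px.
Crop height = 1591 − 351 = 1240 px; one third is 413.33 px.
The upper-right point is two-thirds across and one-third down within the crop:
x = 51 + 2 × 234.00 ≈ 519; y = 351 + 1 × 413.33 ≈ 764.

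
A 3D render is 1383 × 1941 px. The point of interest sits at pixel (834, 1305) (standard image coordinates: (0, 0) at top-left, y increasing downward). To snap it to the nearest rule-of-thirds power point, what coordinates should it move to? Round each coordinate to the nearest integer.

Third lines: x ∈ {461, 922}, y ∈ {647, 1294}.
834 is closer to x = 922; 1305 is closer to y = 1294.
So the nearest intersection is the lower-right power point.

(922, 1294)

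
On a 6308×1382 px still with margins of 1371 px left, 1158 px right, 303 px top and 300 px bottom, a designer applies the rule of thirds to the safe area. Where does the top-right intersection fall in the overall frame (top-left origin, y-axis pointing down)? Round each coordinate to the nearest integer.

Content width = 6308 − 1371 − 1158 = 3779 px; content height = 1382 − 303 − 300 = 779 px.
Top-right is two-thirds across and one-third down within the safe area.
x = 1371 + 2 × 3779/3 = 1371 + 2519.33 ≈ 3890
y = 303 + 1 × 779/3 = 303 + 259.67 ≈ 563

x = 3890 px, y = 563 px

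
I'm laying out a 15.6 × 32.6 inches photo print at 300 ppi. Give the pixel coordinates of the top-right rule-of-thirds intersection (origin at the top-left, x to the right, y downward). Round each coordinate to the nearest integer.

In pixels the canvas is 15.6 × 300 = 4680 wide and 32.6 × 300 = 9780 tall.
The top-right point is two-thirds across and one-third down:
x = 2 × 4680/3 ≈ 3120; y = 1 × 9780/3 ≈ 3260.

x = 3120 px, y = 3260 px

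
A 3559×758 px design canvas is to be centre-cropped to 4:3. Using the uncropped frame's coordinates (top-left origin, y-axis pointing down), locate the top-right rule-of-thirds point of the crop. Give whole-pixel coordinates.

x = 1948 px, y = 253 px

3559/758 > 4/3, so the 4:3 crop keeps the full height 758 and trims width to 758 × 4/3 = 1010.67 px.
Left offset = (3559 − 1010.67)/2 = 1274.17 px; top offset = 0.
Top-right is two-thirds across and one-third down within the crop:
x = 1274.17 + 2 × 1010.67/3 ≈ 1948; y = 0.00 + 1 × 758.00/3 ≈ 253.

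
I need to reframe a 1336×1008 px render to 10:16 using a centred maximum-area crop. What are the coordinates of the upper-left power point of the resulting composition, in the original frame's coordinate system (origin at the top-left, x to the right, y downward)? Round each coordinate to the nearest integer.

(563, 336)

1336/1008 > 10/16, so the 10:16 crop keeps the full height 1008 and trims width to 1008 × 10/16 = 630.00 px.
Left offset = (1336 − 630.00)/2 = 353.00 px; top offset = 0.
Upper-left is one-third across and one-third down within the crop:
x = 353.00 + 1 × 630.00/3 ≈ 563; y = 0.00 + 1 × 1008.00/3 ≈ 336.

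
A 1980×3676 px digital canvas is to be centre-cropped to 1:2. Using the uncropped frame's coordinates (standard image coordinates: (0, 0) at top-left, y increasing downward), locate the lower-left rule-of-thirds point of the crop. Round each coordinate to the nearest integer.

1980/3676 > 1/2, so the 1:2 crop keeps the full height 3676 and trims width to 3676 × 1/2 = 1838.00 px.
Left offset = (1980 − 1838.00)/2 = 71.00 px; top offset = 0.
Lower-left is one-third across and two-thirds down within the crop:
x = 71.00 + 1 × 1838.00/3 ≈ 684; y = 0.00 + 2 × 3676.00/3 ≈ 2451.

(684, 2451)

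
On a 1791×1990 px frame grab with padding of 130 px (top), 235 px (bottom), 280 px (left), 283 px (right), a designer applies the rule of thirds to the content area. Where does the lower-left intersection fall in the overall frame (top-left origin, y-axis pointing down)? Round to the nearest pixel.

x = 689 px, y = 1213 px

Content width = 1791 − 280 − 283 = 1228 px; content height = 1990 − 130 − 235 = 1625 px.
Lower-left is one-third across and two-thirds down within the content area.
x = 280 + 1 × 1228/3 = 280 + 409.33 ≈ 689
y = 130 + 2 × 1625/3 = 130 + 1083.33 ≈ 1213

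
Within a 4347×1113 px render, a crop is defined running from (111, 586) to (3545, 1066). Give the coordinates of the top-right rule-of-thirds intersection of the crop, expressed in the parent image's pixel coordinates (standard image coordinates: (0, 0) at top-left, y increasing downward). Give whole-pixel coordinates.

x = 2400 px, y = 746 px

Crop width = 3545 − 111 = 3434 px; one third is 1144.67 px.
Crop height = 1066 − 586 = 480 px; one third is 160.00 px.
The top-right point is two-thirds across and one-third down within the crop:
x = 111 + 2 × 1144.67 ≈ 2400; y = 586 + 1 × 160.00 ≈ 746.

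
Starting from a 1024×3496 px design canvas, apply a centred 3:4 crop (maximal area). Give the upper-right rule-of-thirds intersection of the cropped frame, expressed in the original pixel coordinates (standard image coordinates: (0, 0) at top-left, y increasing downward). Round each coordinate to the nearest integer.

1024/3496 < 3/4, so the 3:4 crop keeps the full width 1024 and trims height to 1024 × 4/3 = 1365.33 px.
Top offset = (3496 − 1365.33)/2 = 1065.33 px; left offset = 0.
Upper-right is two-thirds across and one-third down within the crop:
x = 0.00 + 2 × 1024.00/3 ≈ 683; y = 1065.33 + 1 × 1365.33/3 ≈ 1520.

(683, 1520)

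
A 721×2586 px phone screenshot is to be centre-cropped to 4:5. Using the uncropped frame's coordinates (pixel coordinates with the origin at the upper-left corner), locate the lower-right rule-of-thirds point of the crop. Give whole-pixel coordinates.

x = 481 px, y = 1443 px

721/2586 < 4/5, so the 4:5 crop keeps the full width 721 and trims height to 721 × 5/4 = 901.25 px.
Top offset = (2586 − 901.25)/2 = 842.38 px; left offset = 0.
Lower-right is two-thirds across and two-thirds down within the crop:
x = 0.00 + 2 × 721.00/3 ≈ 481; y = 842.38 + 2 × 901.25/3 ≈ 1443.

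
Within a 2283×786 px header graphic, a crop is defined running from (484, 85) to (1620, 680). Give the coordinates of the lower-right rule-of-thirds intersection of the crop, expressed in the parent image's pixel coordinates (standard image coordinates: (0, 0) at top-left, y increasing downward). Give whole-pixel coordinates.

x = 1241 px, y = 482 px

Crop width = 1620 − 484 = 1136 px; one third is 378.67 px.
Crop height = 680 − 85 = 595 px; one third is 198.33 px.
The lower-right point is two-thirds across and two-thirds down within the crop:
x = 484 + 2 × 378.67 ≈ 1241; y = 85 + 2 × 198.33 ≈ 482.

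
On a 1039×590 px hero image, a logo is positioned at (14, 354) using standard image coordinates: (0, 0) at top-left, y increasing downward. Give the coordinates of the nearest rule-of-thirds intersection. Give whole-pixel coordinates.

Third lines: x ∈ {346, 693}, y ∈ {197, 393}.
14 is closer to x = 346; 354 is closer to y = 393.
So the nearest intersection is the lower-left power point.

x = 346 px, y = 393 px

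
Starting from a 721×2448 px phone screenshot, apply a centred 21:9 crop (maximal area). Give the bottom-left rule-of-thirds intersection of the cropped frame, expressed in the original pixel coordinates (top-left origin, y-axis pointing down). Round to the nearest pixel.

721/2448 < 21/9, so the 21:9 crop keeps the full width 721 and trims height to 721 × 9/21 = 309.00 px.
Top offset = (2448 − 309.00)/2 = 1069.50 px; left offset = 0.
Bottom-left is one-third across and two-thirds down within the crop:
x = 0.00 + 1 × 721.00/3 ≈ 240; y = 1069.50 + 2 × 309.00/3 ≈ 1276.

(240, 1276)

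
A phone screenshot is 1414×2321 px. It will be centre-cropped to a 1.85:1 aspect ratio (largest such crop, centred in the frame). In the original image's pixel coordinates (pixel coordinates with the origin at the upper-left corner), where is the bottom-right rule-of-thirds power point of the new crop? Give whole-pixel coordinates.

1414/2321 < 1.85/1, so the 1.85:1 crop keeps the full width 1414 and trims height to 1414 × 1/1.85 = 764.32 px.
Top offset = (2321 − 764.32)/2 = 778.34 px; left offset = 0.
Bottom-right is two-thirds across and two-thirds down within the crop:
x = 0.00 + 2 × 1414.00/3 ≈ 943; y = 778.34 + 2 × 764.32/3 ≈ 1288.

(943, 1288)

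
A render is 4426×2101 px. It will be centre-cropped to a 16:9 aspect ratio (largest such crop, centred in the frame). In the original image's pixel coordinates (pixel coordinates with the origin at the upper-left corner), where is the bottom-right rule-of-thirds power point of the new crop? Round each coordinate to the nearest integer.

x = 2836 px, y = 1401 px

4426/2101 > 16/9, so the 16:9 crop keeps the full height 2101 and trims width to 2101 × 16/9 = 3735.11 px.
Left offset = (4426 − 3735.11)/2 = 345.44 px; top offset = 0.
Bottom-right is two-thirds across and two-thirds down within the crop:
x = 345.44 + 2 × 3735.11/3 ≈ 2836; y = 0.00 + 2 × 2101.00/3 ≈ 1401.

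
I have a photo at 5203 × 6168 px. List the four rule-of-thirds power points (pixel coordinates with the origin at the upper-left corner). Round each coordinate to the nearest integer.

One third of 5203 is 1734.33; one third of 6168 is 2056.
Vertical third lines at x = 1734 and x = 3469; horizontal third lines at y = 2056 and y = 4112.

(1734, 2056), (3469, 2056), (1734, 4112), (3469, 4112)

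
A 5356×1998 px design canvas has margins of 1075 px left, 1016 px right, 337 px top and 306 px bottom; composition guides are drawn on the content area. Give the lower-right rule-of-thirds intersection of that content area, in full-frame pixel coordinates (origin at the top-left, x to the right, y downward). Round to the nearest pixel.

(3252, 1240)

Content width = 5356 − 1075 − 1016 = 3265 px; content height = 1998 − 337 − 306 = 1355 px.
Lower-right is two-thirds across and two-thirds down within the content area.
x = 1075 + 2 × 3265/3 = 1075 + 2176.67 ≈ 3252
y = 337 + 2 × 1355/3 = 337 + 903.33 ≈ 1240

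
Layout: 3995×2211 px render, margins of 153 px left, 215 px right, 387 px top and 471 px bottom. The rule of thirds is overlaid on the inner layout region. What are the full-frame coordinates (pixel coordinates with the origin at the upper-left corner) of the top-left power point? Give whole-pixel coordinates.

(1362, 838)

Content width = 3995 − 153 − 215 = 3627 px; content height = 2211 − 387 − 471 = 1353 px.
Top-left is one-third across and one-third down within the inner layout region.
x = 153 + 1 × 3627/3 = 153 + 1209.00 ≈ 1362
y = 387 + 1 × 1353/3 = 387 + 451.00 ≈ 838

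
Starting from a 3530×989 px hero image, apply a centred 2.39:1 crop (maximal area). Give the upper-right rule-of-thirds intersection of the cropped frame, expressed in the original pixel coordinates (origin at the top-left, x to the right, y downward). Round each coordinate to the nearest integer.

3530/989 > 2.39/1, so the 2.39:1 crop keeps the full height 989 and trims width to 989 × 2.39/1 = 2363.71 px.
Left offset = (3530 − 2363.71)/2 = 583.14 px; top offset = 0.
Upper-right is two-thirds across and one-third down within the crop:
x = 583.14 + 2 × 2363.71/3 ≈ 2159; y = 0.00 + 1 × 989.00/3 ≈ 330.

(2159, 330)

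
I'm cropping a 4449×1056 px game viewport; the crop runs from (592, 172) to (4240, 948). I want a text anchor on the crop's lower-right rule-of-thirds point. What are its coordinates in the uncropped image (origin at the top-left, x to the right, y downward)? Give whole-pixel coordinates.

Crop width = 4240 − 592 = 3648 px; one third is 1216.00 px.
Crop height = 948 − 172 = 776 px; one third is 258.67 px.
The lower-right point is two-thirds across and two-thirds down within the crop:
x = 592 + 2 × 1216.00 ≈ 3024; y = 172 + 2 × 258.67 ≈ 689.

x = 3024 px, y = 689 px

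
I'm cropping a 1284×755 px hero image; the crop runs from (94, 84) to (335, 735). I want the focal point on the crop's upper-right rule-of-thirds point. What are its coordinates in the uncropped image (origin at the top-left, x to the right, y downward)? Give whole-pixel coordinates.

(255, 301)

Crop width = 335 − 94 = 241 px; one third is 80.33 px.
Crop height = 735 − 84 = 651 px; one third is 217.00 px.
The upper-right point is two-thirds across and one-third down within the crop:
x = 94 + 2 × 80.33 ≈ 255; y = 84 + 1 × 217.00 ≈ 301.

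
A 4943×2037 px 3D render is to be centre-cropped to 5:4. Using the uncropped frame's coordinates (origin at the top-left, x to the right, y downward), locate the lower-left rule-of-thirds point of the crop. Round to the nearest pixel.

x = 2047 px, y = 1358 px

4943/2037 > 5/4, so the 5:4 crop keeps the full height 2037 and trims width to 2037 × 5/4 = 2546.25 px.
Left offset = (4943 − 2546.25)/2 = 1198.38 px; top offset = 0.
Lower-left is one-third across and two-thirds down within the crop:
x = 1198.38 + 1 × 2546.25/3 ≈ 2047; y = 0.00 + 2 × 2037.00/3 ≈ 1358.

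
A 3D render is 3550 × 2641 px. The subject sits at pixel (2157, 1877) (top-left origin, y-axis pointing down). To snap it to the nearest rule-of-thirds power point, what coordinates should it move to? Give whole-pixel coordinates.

(2367, 1761)

Third lines: x ∈ {1183, 2367}, y ∈ {880, 1761}.
2157 is closer to x = 2367; 1877 is closer to y = 1761.
So the nearest intersection is the lower-right power point.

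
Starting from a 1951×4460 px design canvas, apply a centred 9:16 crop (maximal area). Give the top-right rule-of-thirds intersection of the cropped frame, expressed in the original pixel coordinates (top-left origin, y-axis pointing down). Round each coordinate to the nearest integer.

x = 1301 px, y = 1652 px

1951/4460 < 9/16, so the 9:16 crop keeps the full width 1951 and trims height to 1951 × 16/9 = 3468.44 px.
Top offset = (4460 − 3468.44)/2 = 495.78 px; left offset = 0.
Top-right is two-thirds across and one-third down within the crop:
x = 0.00 + 2 × 1951.00/3 ≈ 1301; y = 495.78 + 1 × 3468.44/3 ≈ 1652.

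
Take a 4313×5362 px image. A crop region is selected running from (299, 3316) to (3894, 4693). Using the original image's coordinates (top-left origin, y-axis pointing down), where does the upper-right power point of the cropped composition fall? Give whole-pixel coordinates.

Crop width = 3894 − 299 = 3595 px; one third is 1198.33 px.
Crop height = 4693 − 3316 = 1377 px; one third is 459.00 px.
The upper-right point is two-thirds across and one-third down within the crop:
x = 299 + 2 × 1198.33 ≈ 2696; y = 3316 + 1 × 459.00 ≈ 3775.

(2696, 3775)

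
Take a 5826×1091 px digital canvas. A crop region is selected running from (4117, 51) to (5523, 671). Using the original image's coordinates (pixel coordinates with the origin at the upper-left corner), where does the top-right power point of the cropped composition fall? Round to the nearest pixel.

Crop width = 5523 − 4117 = 1406 px; one third is 468.67 px.
Crop height = 671 − 51 = 620 px; one third is 206.67 px.
The top-right point is two-thirds across and one-third down within the crop:
x = 4117 + 2 × 468.67 ≈ 5054; y = 51 + 1 × 206.67 ≈ 258.

(5054, 258)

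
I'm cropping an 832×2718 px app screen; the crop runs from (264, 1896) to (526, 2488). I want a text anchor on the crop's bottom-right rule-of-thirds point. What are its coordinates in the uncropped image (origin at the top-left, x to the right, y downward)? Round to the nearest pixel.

Crop width = 526 − 264 = 262 px; one third is 87.33 px.
Crop height = 2488 − 1896 = 592 px; one third is 197.33 px.
The bottom-right point is two-thirds across and two-thirds down within the crop:
x = 264 + 2 × 87.33 ≈ 439; y = 1896 + 2 × 197.33 ≈ 2291.

(439, 2291)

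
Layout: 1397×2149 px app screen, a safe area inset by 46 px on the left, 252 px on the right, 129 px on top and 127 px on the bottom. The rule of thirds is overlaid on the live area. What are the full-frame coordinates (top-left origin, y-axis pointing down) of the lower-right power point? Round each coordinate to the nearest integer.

x = 779 px, y = 1391 px

Content width = 1397 − 46 − 252 = 1099 px; content height = 2149 − 129 − 127 = 1893 px.
Lower-right is two-thirds across and two-thirds down within the live area.
x = 46 + 2 × 1099/3 = 46 + 732.67 ≈ 779
y = 129 + 2 × 1893/3 = 129 + 1262.00 ≈ 1391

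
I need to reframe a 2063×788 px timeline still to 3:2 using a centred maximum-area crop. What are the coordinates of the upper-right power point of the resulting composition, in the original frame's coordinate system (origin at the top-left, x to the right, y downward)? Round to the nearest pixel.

2063/788 > 3/2, so the 3:2 crop keeps the full height 788 and trims width to 788 × 3/2 = 1182.00 px.
Left offset = (2063 − 1182.00)/2 = 440.50 px; top offset = 0.
Upper-right is two-thirds across and one-third down within the crop:
x = 440.50 + 2 × 1182.00/3 ≈ 1229; y = 0.00 + 1 × 788.00/3 ≈ 263.

(1229, 263)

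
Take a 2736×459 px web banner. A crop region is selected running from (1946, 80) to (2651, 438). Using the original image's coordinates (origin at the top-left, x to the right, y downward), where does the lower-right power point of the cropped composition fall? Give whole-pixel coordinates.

x = 2416 px, y = 319 px

Crop width = 2651 − 1946 = 705 px; one third is 235.00 px.
Crop height = 438 − 80 = 358 px; one third is 119.33 px.
The lower-right point is two-thirds across and two-thirds down within the crop:
x = 1946 + 2 × 235.00 ≈ 2416; y = 80 + 2 × 119.33 ≈ 319.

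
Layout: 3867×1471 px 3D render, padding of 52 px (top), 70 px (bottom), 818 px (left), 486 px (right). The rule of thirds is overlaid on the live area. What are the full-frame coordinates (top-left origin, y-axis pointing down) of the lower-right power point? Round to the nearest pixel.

Content width = 3867 − 818 − 486 = 2563 px; content height = 1471 − 52 − 70 = 1349 px.
Lower-right is two-thirds across and two-thirds down within the live area.
x = 818 + 2 × 2563/3 = 818 + 1708.67 ≈ 2527
y = 52 + 2 × 1349/3 = 52 + 899.33 ≈ 951

x = 2527 px, y = 951 px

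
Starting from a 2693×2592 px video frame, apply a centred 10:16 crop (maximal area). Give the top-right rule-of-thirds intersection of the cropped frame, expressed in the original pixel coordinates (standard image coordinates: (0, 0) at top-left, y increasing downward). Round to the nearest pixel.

2693/2592 > 10/16, so the 10:16 crop keeps the full height 2592 and trims width to 2592 × 10/16 = 1620.00 px.
Left offset = (2693 − 1620.00)/2 = 536.50 px; top offset = 0.
Top-right is two-thirds across and one-third down within the crop:
x = 536.50 + 2 × 1620.00/3 ≈ 1617; y = 0.00 + 1 × 2592.00/3 ≈ 864.

(1617, 864)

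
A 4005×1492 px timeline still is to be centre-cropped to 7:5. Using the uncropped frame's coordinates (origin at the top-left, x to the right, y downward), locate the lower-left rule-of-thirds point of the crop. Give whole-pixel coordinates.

4005/1492 > 7/5, so the 7:5 crop keeps the full height 1492 and trims width to 1492 × 7/5 = 2088.80 px.
Left offset = (4005 − 2088.80)/2 = 958.10 px; top offset = 0.
Lower-left is one-third across and two-thirds down within the crop:
x = 958.10 + 1 × 2088.80/3 ≈ 1654; y = 0.00 + 2 × 1492.00/3 ≈ 995.

(1654, 995)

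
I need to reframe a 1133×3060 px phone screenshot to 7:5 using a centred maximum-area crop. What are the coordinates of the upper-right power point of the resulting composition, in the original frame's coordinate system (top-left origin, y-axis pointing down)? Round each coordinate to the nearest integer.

1133/3060 < 7/5, so the 7:5 crop keeps the full width 1133 and trims height to 1133 × 5/7 = 809.29 px.
Top offset = (3060 − 809.29)/2 = 1125.36 px; left offset = 0.
Upper-right is two-thirds across and one-third down within the crop:
x = 0.00 + 2 × 1133.00/3 ≈ 755; y = 1125.36 + 1 × 809.29/3 ≈ 1395.

(755, 1395)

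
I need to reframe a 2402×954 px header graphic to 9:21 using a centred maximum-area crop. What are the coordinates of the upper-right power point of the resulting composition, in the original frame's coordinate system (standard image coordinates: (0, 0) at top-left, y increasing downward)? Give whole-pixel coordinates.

2402/954 > 9/21, so the 9:21 crop keeps the full height 954 and trims width to 954 × 9/21 = 408.86 px.
Left offset = (2402 − 408.86)/2 = 996.57 px; top offset = 0.
Upper-right is two-thirds across and one-third down within the crop:
x = 996.57 + 2 × 408.86/3 ≈ 1269; y = 0.00 + 1 × 954.00/3 ≈ 318.

(1269, 318)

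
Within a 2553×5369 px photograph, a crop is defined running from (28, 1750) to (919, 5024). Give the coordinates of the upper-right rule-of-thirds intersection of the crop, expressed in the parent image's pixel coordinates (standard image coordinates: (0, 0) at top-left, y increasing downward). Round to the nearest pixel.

Crop width = 919 − 28 = 891 px; one third is 297.00 px.
Crop height = 5024 − 1750 = 3274 px; one third is 1091.33 px.
The upper-right point is two-thirds across and one-third down within the crop:
x = 28 + 2 × 297.00 ≈ 622; y = 1750 + 1 × 1091.33 ≈ 2841.

(622, 2841)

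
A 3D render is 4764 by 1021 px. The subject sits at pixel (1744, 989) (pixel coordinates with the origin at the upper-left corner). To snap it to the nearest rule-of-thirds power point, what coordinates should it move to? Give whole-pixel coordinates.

(1588, 681)

Third lines: x ∈ {1588, 3176}, y ∈ {340, 681}.
1744 is closer to x = 1588; 989 is closer to y = 681.
So the nearest intersection is the lower-left power point.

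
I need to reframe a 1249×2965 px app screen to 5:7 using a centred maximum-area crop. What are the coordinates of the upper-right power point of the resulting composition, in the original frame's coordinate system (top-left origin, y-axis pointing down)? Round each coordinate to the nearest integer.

(833, 1191)

1249/2965 < 5/7, so the 5:7 crop keeps the full width 1249 and trims height to 1249 × 7/5 = 1748.60 px.
Top offset = (2965 − 1748.60)/2 = 608.20 px; left offset = 0.
Upper-right is two-thirds across and one-third down within the crop:
x = 0.00 + 2 × 1249.00/3 ≈ 833; y = 608.20 + 1 × 1748.60/3 ≈ 1191.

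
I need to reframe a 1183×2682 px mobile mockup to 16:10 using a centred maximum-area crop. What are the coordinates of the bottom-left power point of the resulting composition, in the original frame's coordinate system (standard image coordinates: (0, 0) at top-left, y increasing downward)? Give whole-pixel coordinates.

1183/2682 < 16/10, so the 16:10 crop keeps the full width 1183 and trims height to 1183 × 10/16 = 739.38 px.
Top offset = (2682 − 739.38)/2 = 971.31 px; left offset = 0.
Bottom-left is one-third across and two-thirds down within the crop:
x = 0.00 + 1 × 1183.00/3 ≈ 394; y = 971.31 + 2 × 739.38/3 ≈ 1464.

x = 394 px, y = 1464 px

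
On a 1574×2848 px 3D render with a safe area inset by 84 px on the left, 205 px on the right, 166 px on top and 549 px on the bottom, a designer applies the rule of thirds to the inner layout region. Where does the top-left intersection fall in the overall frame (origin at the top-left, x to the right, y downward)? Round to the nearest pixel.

Content width = 1574 − 84 − 205 = 1285 px; content height = 2848 − 166 − 549 = 2133 px.
Top-left is one-third across and one-third down within the inner layout region.
x = 84 + 1 × 1285/3 = 84 + 428.33 ≈ 512
y = 166 + 1 × 2133/3 = 166 + 711.00 ≈ 877

(512, 877)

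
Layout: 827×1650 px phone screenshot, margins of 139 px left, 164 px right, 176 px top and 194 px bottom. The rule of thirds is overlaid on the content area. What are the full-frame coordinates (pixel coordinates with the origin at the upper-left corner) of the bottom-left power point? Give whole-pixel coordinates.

x = 314 px, y = 1029 px

Content width = 827 − 139 − 164 = 524 px; content height = 1650 − 176 − 194 = 1280 px.
Bottom-left is one-third across and two-thirds down within the content area.
x = 139 + 1 × 524/3 = 139 + 174.67 ≈ 314
y = 176 + 2 × 1280/3 = 176 + 853.33 ≈ 1029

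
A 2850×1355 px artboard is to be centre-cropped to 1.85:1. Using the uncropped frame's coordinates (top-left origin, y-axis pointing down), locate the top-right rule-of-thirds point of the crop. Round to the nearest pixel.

x = 1843 px, y = 452 px

2850/1355 > 1.85/1, so the 1.85:1 crop keeps the full height 1355 and trims width to 1355 × 1.85/1 = 2506.75 px.
Left offset = (2850 − 2506.75)/2 = 171.62 px; top offset = 0.
Top-right is two-thirds across and one-third down within the crop:
x = 171.62 + 2 × 2506.75/3 ≈ 1843; y = 0.00 + 1 × 1355.00/3 ≈ 452.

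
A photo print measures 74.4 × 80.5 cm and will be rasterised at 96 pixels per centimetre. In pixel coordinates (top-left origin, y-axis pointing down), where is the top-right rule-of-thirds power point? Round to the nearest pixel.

(4762, 2576)

In pixels the canvas is 74.4 × 96 = 7142.4 wide and 80.5 × 96 = 7728 tall.
The top-right point is two-thirds across and one-third down:
x = 2 × 7142.4/3 ≈ 4762; y = 1 × 7728/3 ≈ 2576.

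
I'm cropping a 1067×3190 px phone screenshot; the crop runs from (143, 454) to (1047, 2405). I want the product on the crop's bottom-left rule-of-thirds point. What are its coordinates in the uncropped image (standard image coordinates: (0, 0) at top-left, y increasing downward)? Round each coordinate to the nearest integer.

x = 444 px, y = 1755 px

Crop width = 1047 − 143 = 904 px; one third is 301.33 px.
Crop height = 2405 − 454 = 1951 px; one third is 650.33 px.
The bottom-left point is one-third across and two-thirds down within the crop:
x = 143 + 1 × 301.33 ≈ 444; y = 454 + 2 × 650.33 ≈ 1755.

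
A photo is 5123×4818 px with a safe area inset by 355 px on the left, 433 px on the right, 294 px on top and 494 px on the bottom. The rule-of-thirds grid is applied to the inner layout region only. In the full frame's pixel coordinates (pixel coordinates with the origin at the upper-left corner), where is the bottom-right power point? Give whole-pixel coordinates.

(3245, 2981)

Content width = 5123 − 355 − 433 = 4335 px; content height = 4818 − 294 − 494 = 4030 px.
Bottom-right is two-thirds across and two-thirds down within the inner layout region.
x = 355 + 2 × 4335/3 = 355 + 2890.00 ≈ 3245
y = 294 + 2 × 4030/3 = 294 + 2686.67 ≈ 2981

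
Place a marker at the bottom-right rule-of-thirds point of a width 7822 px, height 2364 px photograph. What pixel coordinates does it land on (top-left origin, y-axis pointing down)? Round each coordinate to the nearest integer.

x = 5215 px, y = 1576 px

The bottom-right point sits two-thirds of the way across and two-thirds of the way down.
x = 2 × 7822/3 ≈ 5215; y = 2 × 2364/3 ≈ 1576.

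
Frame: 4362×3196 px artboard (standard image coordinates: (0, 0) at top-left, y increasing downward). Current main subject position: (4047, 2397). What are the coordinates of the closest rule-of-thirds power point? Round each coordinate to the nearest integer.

x = 2908 px, y = 2131 px

Third lines: x ∈ {1454, 2908}, y ∈ {1065, 2131}.
4047 is closer to x = 2908; 2397 is closer to y = 2131.
So the nearest intersection is the lower-right power point.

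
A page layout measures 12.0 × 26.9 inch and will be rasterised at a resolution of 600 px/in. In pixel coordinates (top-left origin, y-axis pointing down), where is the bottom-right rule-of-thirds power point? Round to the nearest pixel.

x = 4800 px, y = 10760 px

In pixels the canvas is 12.0 × 600 = 7200 wide and 26.9 × 600 = 16140 tall.
The bottom-right point is two-thirds across and two-thirds down:
x = 2 × 7200/3 ≈ 4800; y = 2 × 16140/3 ≈ 10760.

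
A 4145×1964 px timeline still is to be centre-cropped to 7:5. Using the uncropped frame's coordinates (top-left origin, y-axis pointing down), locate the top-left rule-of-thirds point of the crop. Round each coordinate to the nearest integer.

4145/1964 > 7/5, so the 7:5 crop keeps the full height 1964 and trims width to 1964 × 7/5 = 2749.60 px.
Left offset = (4145 − 2749.60)/2 = 697.70 px; top offset = 0.
Top-left is one-third across and one-third down within the crop:
x = 697.70 + 1 × 2749.60/3 ≈ 1614; y = 0.00 + 1 × 1964.00/3 ≈ 655.

x = 1614 px, y = 655 px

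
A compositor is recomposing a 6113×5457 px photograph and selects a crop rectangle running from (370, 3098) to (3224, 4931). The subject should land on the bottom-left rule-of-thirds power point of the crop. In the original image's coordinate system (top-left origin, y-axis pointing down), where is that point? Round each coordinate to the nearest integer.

x = 1321 px, y = 4320 px

Crop width = 3224 − 370 = 2854 px; one third is 951.33 px.
Crop height = 4931 − 3098 = 1833 px; one third is 611.00 px.
The bottom-left point is one-third across and two-thirds down within the crop:
x = 370 + 1 × 951.33 ≈ 1321; y = 3098 + 2 × 611.00 ≈ 4320.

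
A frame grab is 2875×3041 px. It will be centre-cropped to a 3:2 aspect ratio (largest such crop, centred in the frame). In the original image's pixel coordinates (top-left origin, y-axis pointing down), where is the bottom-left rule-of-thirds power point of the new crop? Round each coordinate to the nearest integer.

x = 958 px, y = 1840 px

2875/3041 < 3/2, so the 3:2 crop keeps the full width 2875 and trims height to 2875 × 2/3 = 1916.67 px.
Top offset = (3041 − 1916.67)/2 = 562.17 px; left offset = 0.
Bottom-left is one-third across and two-thirds down within the crop:
x = 0.00 + 1 × 2875.00/3 ≈ 958; y = 562.17 + 2 × 1916.67/3 ≈ 1840.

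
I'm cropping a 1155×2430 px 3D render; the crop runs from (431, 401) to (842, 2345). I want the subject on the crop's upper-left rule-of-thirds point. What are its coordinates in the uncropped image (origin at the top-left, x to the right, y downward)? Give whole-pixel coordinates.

x = 568 px, y = 1049 px

Crop width = 842 − 431 = 411 px; one third is 137.00 px.
Crop height = 2345 − 401 = 1944 px; one third is 648.00 px.
The upper-left point is one-third across and one-third down within the crop:
x = 431 + 1 × 137.00 ≈ 568; y = 401 + 1 × 648.00 ≈ 1049.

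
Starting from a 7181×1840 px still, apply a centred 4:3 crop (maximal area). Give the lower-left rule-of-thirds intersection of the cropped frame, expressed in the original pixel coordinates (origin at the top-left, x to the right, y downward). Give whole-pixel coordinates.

7181/1840 > 4/3, so the 4:3 crop keeps the full height 1840 and trims width to 1840 × 4/3 = 2453.33 px.
Left offset = (7181 − 2453.33)/2 = 2363.83 px; top offset = 0.
Lower-left is one-third across and two-thirds down within the crop:
x = 2363.83 + 1 × 2453.33/3 ≈ 3182; y = 0.00 + 2 × 1840.00/3 ≈ 1227.

x = 3182 px, y = 1227 px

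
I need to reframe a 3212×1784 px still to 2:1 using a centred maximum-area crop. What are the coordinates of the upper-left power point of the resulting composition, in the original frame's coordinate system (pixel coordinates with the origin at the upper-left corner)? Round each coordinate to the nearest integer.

(1071, 624)

3212/1784 < 2/1, so the 2:1 crop keeps the full width 3212 and trims height to 3212 × 1/2 = 1606.00 px.
Top offset = (1784 − 1606.00)/2 = 89.00 px; left offset = 0.
Upper-left is one-third across and one-third down within the crop:
x = 0.00 + 1 × 3212.00/3 ≈ 1071; y = 89.00 + 1 × 1606.00/3 ≈ 624.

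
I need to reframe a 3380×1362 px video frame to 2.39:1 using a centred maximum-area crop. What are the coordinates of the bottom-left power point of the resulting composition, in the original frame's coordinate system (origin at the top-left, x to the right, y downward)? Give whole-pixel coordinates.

3380/1362 > 2.39/1, so the 2.39:1 crop keeps the full height 1362 and trims width to 1362 × 2.39/1 = 3255.18 px.
Left offset = (3380 − 3255.18)/2 = 62.41 px; top offset = 0.
Bottom-left is one-third across and two-thirds down within the crop:
x = 62.41 + 1 × 3255.18/3 ≈ 1147; y = 0.00 + 2 × 1362.00/3 ≈ 908.

x = 1147 px, y = 908 px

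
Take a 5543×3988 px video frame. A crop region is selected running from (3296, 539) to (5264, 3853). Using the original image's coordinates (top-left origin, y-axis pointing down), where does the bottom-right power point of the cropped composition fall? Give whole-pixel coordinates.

Crop width = 5264 − 3296 = 1968 px; one third is 656.00 px.
Crop height = 3853 − 539 = 3314 px; one third is 1104.67 px.
The bottom-right point is two-thirds across and two-thirds down within the crop:
x = 3296 + 2 × 656.00 ≈ 4608; y = 539 + 2 × 1104.67 ≈ 2748.

(4608, 2748)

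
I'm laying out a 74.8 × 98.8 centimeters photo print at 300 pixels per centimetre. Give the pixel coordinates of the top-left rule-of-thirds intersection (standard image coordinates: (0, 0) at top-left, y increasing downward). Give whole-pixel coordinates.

In pixels the canvas is 74.8 × 300 = 22440 wide and 98.8 × 300 = 29640 tall.
The top-left point is one-third across and one-third down:
x = 1 × 22440/3 ≈ 7480; y = 1 × 29640/3 ≈ 9880.

x = 7480 px, y = 9880 px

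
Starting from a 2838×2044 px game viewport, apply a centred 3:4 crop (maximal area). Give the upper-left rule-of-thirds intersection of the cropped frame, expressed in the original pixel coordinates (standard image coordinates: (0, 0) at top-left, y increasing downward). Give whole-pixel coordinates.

(1164, 681)

2838/2044 > 3/4, so the 3:4 crop keeps the full height 2044 and trims width to 2044 × 3/4 = 1533.00 px.
Left offset = (2838 − 1533.00)/2 = 652.50 px; top offset = 0.
Upper-left is one-third across and one-third down within the crop:
x = 652.50 + 1 × 1533.00/3 ≈ 1164; y = 0.00 + 1 × 2044.00/3 ≈ 681.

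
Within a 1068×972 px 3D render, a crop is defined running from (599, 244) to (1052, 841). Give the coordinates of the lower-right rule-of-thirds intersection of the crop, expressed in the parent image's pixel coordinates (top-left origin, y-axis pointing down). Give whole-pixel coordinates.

Crop width = 1052 − 599 = 453 px; one third is 151.00 px.
Crop height = 841 − 244 = 597 px; one third is 199.00 px.
The lower-right point is two-thirds across and two-thirds down within the crop:
x = 599 + 2 × 151.00 ≈ 901; y = 244 + 2 × 199.00 ≈ 642.

x = 901 px, y = 642 px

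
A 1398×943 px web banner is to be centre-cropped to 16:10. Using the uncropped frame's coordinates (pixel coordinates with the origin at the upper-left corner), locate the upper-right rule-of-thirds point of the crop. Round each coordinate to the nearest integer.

x = 932 px, y = 326 px

1398/943 < 16/10, so the 16:10 crop keeps the full width 1398 and trims height to 1398 × 10/16 = 873.75 px.
Top offset = (943 − 873.75)/2 = 34.62 px; left offset = 0.
Upper-right is two-thirds across and one-third down within the crop:
x = 0.00 + 2 × 1398.00/3 ≈ 932; y = 34.62 + 1 × 873.75/3 ≈ 326.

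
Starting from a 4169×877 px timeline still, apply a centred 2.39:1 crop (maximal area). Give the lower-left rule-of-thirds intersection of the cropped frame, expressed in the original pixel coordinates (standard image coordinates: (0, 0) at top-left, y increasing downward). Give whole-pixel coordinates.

4169/877 > 2.39/1, so the 2.39:1 crop keeps the full height 877 and trims width to 877 × 2.39/1 = 2096.03 px.
Left offset = (4169 − 2096.03)/2 = 1036.48 px; top offset = 0.
Lower-left is one-third across and two-thirds down within the crop:
x = 1036.48 + 1 × 2096.03/3 ≈ 1735; y = 0.00 + 2 × 877.00/3 ≈ 585.

x = 1735 px, y = 585 px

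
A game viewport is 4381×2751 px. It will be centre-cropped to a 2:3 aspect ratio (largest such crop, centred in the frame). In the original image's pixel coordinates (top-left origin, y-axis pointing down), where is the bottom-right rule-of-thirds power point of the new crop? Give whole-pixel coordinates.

x = 2496 px, y = 1834 px

4381/2751 > 2/3, so the 2:3 crop keeps the full height 2751 and trims width to 2751 × 2/3 = 1834.00 px.
Left offset = (4381 − 1834.00)/2 = 1273.50 px; top offset = 0.
Bottom-right is two-thirds across and two-thirds down within the crop:
x = 1273.50 + 2 × 1834.00/3 ≈ 2496; y = 0.00 + 2 × 2751.00/3 ≈ 1834.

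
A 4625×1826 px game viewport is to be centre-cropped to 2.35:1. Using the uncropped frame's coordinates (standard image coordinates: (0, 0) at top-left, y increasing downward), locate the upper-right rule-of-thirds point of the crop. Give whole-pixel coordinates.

4625/1826 > 2.35/1, so the 2.35:1 crop keeps the full height 1826 and trims width to 1826 × 2.35/1 = 4291.10 px.
Left offset = (4625 − 4291.10)/2 = 166.95 px; top offset = 0.
Upper-right is two-thirds across and one-third down within the crop:
x = 166.95 + 2 × 4291.10/3 ≈ 3028; y = 0.00 + 1 × 1826.00/3 ≈ 609.

x = 3028 px, y = 609 px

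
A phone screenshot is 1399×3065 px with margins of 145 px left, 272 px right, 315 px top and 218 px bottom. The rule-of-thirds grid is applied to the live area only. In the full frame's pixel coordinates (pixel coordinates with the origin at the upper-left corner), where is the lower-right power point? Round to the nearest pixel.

x = 800 px, y = 2003 px

Content width = 1399 − 145 − 272 = 982 px; content height = 3065 − 315 − 218 = 2532 px.
Lower-right is two-thirds across and two-thirds down within the live area.
x = 145 + 2 × 982/3 = 145 + 654.67 ≈ 800
y = 315 + 2 × 2532/3 = 315 + 1688.00 ≈ 2003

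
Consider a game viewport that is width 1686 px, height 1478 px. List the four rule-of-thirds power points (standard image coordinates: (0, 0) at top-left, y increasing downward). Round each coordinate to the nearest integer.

(562, 493), (1124, 493), (562, 985), (1124, 985)

One third of 1686 is 562; one third of 1478 is 492.67.
Vertical third lines at x = 562 and x = 1124; horizontal third lines at y = 493 and y = 985.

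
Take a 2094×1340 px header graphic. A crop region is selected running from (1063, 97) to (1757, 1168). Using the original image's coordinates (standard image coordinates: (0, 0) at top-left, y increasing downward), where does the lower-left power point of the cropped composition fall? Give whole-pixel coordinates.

Crop width = 1757 − 1063 = 694 px; one third is 231.33 px.
Crop height = 1168 − 97 = 1071 px; one third is 357.00 px.
The lower-left point is one-third across and two-thirds down within the crop:
x = 1063 + 1 × 231.33 ≈ 1294; y = 97 + 2 × 357.00 ≈ 811.

x = 1294 px, y = 811 px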